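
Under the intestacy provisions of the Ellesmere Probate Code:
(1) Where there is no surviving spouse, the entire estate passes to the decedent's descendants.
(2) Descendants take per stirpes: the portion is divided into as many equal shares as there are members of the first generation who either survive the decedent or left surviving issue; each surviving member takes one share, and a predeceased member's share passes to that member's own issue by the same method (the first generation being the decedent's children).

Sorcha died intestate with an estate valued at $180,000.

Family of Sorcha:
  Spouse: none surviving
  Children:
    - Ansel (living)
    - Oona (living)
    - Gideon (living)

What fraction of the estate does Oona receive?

Oona receives 1/3 of the estate.

The entire $180,000 passes to the descendants.
That amount ($180,000) is divided into 3 shares of $60,000: Ansel, Oona, and Gideon each take $60,000.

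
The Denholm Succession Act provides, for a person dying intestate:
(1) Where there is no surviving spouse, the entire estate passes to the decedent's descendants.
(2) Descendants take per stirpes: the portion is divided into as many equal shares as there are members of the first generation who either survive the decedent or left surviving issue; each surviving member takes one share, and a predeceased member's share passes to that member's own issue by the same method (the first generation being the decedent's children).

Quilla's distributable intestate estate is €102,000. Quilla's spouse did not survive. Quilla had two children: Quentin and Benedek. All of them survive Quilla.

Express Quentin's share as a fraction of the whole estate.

Quentin receives 1/2 of the estate.

The entire €102,000 passes to the descendants.
That amount (€102,000) is divided into 2 shares of €51,000: Quentin and Benedek each take €51,000.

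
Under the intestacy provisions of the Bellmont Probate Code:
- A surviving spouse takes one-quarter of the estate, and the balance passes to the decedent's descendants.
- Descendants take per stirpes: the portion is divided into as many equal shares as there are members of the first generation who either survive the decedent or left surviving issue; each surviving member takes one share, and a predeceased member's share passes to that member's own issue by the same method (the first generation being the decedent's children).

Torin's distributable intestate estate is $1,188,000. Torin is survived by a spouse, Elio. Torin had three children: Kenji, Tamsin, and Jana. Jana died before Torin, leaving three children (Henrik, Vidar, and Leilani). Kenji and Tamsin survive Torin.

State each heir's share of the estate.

Elio: $297,000; Kenji: $297,000; Tamsin: $297,000; Henrik: $99,000; Vidar: $99,000; Leilani: $99,000

Elio takes one-quarter of $1,188,000 = $297,000. The remaining $891,000 passes to the descendants.
The descendants' portion ($891,000) is divided into 3 shares of $297,000: Kenji and Tamsin each take $297,000; Jana's $297,000 share passes to Jana's issue.
Jana's share ($297,000) is divided into 3 shares of $99,000: Henrik, Vidar, and Leilani each take $99,000.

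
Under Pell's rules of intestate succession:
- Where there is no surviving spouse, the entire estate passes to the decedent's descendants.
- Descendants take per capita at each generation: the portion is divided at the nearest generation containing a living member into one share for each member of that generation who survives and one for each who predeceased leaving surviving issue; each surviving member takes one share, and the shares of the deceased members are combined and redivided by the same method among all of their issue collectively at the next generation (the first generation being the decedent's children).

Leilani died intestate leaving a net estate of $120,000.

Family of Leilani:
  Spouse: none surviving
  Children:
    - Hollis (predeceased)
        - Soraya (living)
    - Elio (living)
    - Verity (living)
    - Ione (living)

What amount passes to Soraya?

Soraya receives $30,000.

The entire $120,000 passes to the descendants.
That amount ($120,000) is divided at the children's generation into 4 shares of $30,000. Elio, Verity, and Ione each take $30,000. The remaining share for the deceased Hollis ($30,000) is carried to the next generation.
That pool ($30,000) passes entirely to Soraya, the sole taker at the grandchildren's generation.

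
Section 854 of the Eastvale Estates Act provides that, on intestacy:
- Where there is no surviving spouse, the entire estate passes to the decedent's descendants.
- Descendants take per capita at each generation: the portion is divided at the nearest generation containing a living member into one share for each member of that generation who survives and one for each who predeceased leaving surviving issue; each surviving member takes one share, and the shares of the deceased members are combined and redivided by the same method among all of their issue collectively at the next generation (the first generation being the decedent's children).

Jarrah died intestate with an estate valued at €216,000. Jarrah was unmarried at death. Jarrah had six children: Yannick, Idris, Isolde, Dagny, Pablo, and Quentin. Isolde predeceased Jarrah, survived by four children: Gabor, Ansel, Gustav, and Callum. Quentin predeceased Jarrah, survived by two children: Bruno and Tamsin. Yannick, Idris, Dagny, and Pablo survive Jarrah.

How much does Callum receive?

Callum receives €12,000.

The entire €216,000 passes to the descendants.
That amount (€216,000) is divided at the children's generation into 6 shares of €36,000. Yannick, Idris, Dagny, and Pablo each take €36,000. The 2 shares of the deceased (Isolde and Quentin) are combined into a pool of €72,000.
That pool (€72,000) is divided at the grandchildren's generation equally among Gabor, Ansel, Gustav, Callum, Bruno, and Tamsin: €12,000 each.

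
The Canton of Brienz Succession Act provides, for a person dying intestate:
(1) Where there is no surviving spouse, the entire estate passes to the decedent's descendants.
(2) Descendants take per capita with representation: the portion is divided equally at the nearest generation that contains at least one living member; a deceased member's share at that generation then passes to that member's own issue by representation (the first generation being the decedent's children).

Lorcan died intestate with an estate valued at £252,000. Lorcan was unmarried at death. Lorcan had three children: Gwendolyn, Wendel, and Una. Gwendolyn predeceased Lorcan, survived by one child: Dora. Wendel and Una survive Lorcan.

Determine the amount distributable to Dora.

The entire £252,000 passes to the descendants.
That amount (£252,000) is divided into 3 shares of £84,000: Wendel and Una each take £84,000; Gwendolyn's £84,000 share passes to Gwendolyn's issue.
Gwendolyn's share (£84,000) passes entirely to Dora.

Dora receives £84,000.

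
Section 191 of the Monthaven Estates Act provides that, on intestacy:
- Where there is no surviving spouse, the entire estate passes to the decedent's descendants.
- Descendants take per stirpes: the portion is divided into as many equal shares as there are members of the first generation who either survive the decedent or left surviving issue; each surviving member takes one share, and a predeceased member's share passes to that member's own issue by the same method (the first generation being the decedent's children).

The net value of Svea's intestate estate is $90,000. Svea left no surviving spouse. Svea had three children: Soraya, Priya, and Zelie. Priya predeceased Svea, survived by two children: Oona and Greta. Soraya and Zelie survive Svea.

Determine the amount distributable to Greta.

The entire $90,000 passes to the descendants.
That amount ($90,000) is divided into 3 shares of $30,000: Soraya and Zelie each take $30,000; Priya's $30,000 share passes to Priya's issue.
Priya's share ($30,000) is divided into 2 shares of $15,000: Oona and Greta each take $15,000.

Greta receives $15,000.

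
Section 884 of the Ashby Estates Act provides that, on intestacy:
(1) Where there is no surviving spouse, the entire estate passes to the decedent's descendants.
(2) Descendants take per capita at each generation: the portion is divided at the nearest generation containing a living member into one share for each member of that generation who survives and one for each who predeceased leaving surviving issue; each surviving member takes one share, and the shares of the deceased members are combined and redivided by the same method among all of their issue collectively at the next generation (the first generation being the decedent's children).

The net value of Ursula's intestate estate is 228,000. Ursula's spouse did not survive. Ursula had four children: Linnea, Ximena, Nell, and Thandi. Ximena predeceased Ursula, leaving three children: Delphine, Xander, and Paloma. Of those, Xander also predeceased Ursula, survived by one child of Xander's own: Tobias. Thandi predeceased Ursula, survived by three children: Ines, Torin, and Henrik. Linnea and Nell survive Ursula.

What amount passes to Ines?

The entire 228,000 passes to the descendants.
That amount (228,000) is divided at the children's generation into 4 shares of 57,000. Linnea and Nell each take 57,000. The 2 shares of the deceased (Ximena and Thandi) are combined into a pool of 114,000.
That pool (114,000) is divided at the grandchildren's generation into 6 shares of 19,000. Delphine, Paloma, Ines, Torin, and Henrik each take 19,000. The remaining share for the deceased Xander (19,000) is carried to the next generation.
That pool (19,000) passes entirely to Tobias, the sole taker at the great-grandchildren's generation.

Ines receives 19,000.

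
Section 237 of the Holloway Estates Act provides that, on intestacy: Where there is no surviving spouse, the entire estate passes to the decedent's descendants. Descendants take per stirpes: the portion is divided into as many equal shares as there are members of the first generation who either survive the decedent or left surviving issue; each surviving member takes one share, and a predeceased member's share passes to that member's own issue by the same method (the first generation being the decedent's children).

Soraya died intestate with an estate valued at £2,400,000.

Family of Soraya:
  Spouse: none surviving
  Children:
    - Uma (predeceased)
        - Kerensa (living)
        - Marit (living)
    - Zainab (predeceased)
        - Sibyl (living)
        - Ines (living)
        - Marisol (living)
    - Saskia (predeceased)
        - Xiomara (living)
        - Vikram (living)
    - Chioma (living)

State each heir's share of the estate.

Kerensa: £300,000; Marit: £300,000; Sibyl: £200,000; Ines: £200,000; Marisol: £200,000; Xiomara: £300,000; Vikram: £300,000; Chioma: £600,000

The entire £2,400,000 passes to the descendants.
That amount (£2,400,000) is divided into 4 shares of £600,000: Chioma takes £600,000; Uma's £600,000 share passes to Uma's issue; Zainab's £600,000 share passes to Zainab's issue; Saskia's £600,000 share passes to Saskia's issue.
Uma's share (£600,000) is divided into 2 shares of £300,000: Kerensa and Marit each take £300,000.
Zainab's share (£600,000) is divided into 3 shares of £200,000: Sibyl, Ines, and Marisol each take £200,000.
Saskia's share (£600,000) is divided into 2 shares of £300,000: Xiomara and Vikram each take £300,000.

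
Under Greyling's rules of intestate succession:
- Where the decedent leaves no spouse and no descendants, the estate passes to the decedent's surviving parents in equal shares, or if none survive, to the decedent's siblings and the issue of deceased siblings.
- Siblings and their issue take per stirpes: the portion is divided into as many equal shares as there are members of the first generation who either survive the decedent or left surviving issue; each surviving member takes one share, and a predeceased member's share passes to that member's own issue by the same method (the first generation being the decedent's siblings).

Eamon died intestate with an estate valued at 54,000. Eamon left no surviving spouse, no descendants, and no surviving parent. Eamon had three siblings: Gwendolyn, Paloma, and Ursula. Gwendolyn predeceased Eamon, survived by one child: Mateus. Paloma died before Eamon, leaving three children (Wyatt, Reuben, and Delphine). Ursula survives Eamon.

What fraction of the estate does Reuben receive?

The entire 54,000 passes to the siblings and their issue.
That amount (54,000) is divided into 3 shares of 18,000: Ursula takes 18,000; Gwendolyn's 18,000 share passes to Gwendolyn's issue; Paloma's 18,000 share passes to Paloma's issue.
Gwendolyn's share (18,000) passes entirely to Mateus.
Paloma's share (18,000) is divided into 3 shares of 6,000: Wyatt, Reuben, and Delphine each take 6,000.

Reuben receives 1/9 of the estate.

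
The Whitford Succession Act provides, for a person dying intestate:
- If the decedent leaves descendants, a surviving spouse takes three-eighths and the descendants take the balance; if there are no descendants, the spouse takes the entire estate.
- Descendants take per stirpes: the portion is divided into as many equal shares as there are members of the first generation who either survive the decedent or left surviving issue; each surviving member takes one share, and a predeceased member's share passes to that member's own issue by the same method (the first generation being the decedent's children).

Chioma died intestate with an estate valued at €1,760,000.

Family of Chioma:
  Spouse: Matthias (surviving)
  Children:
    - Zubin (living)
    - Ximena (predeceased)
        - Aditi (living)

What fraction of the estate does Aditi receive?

Aditi receives 5/16 of the estate.

Matthias takes three-eighths of €1,760,000 = €660,000. The remaining €1,100,000 passes to the descendants.
The descendants' portion (€1,100,000) is divided into 2 shares of €550,000: Zubin takes €550,000; Ximena's €550,000 share passes to Ximena's issue.
Ximena's share (€550,000) passes entirely to Aditi.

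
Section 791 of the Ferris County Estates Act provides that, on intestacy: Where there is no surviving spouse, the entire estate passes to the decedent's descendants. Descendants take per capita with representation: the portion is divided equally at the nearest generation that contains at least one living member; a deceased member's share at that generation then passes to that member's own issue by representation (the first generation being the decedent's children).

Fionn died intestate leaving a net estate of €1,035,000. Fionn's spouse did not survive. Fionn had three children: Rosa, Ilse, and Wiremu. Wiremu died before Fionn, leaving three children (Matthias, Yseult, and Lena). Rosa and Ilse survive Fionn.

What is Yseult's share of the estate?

The entire €1,035,000 passes to the descendants.
That amount (€1,035,000) is divided into 3 shares of €345,000: Rosa and Ilse each take €345,000; Wiremu's €345,000 share passes to Wiremu's issue.
Wiremu's share (€345,000) is divided into 3 shares of €115,000: Matthias, Yseult, and Lena each take €115,000.

Yseult receives €115,000.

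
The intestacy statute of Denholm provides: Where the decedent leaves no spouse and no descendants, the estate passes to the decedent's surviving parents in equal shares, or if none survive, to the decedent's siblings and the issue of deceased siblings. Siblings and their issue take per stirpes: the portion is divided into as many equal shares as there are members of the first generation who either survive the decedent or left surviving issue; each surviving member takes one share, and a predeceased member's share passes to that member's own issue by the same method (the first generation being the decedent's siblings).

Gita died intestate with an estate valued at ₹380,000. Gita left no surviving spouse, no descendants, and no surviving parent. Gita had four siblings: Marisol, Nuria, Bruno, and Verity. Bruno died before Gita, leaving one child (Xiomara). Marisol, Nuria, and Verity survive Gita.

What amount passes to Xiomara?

The entire ₹380,000 passes to the siblings and their issue.
That amount (₹380,000) is divided into 4 shares of ₹95,000: Marisol, Nuria, and Verity each take ₹95,000; Bruno's ₹95,000 share passes to Bruno's issue.
Bruno's share (₹95,000) passes entirely to Xiomara.

Xiomara receives ₹95,000.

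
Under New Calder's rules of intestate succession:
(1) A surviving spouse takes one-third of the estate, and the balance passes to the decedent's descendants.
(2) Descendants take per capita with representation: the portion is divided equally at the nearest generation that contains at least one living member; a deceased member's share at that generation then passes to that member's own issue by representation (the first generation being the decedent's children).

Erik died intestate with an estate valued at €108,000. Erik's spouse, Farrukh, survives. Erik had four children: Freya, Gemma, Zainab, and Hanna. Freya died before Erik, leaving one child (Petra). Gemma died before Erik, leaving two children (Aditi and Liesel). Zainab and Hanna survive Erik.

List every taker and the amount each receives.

Farrukh takes one-third of €108,000 = €36,000. The remaining €72,000 passes to the descendants.
The descendants' portion (€72,000) is divided into 4 shares of €18,000: Zainab and Hanna each take €18,000; Freya's €18,000 share passes to Freya's issue; Gemma's €18,000 share passes to Gemma's issue.
Freya's share (€18,000) passes entirely to Petra.
Gemma's share (€18,000) is divided into 2 shares of €9,000: Aditi and Liesel each take €9,000.

Farrukh: €36,000; Petra: €18,000; Aditi: €9,000; Liesel: €9,000; Zainab: €18,000; Hanna: €18,000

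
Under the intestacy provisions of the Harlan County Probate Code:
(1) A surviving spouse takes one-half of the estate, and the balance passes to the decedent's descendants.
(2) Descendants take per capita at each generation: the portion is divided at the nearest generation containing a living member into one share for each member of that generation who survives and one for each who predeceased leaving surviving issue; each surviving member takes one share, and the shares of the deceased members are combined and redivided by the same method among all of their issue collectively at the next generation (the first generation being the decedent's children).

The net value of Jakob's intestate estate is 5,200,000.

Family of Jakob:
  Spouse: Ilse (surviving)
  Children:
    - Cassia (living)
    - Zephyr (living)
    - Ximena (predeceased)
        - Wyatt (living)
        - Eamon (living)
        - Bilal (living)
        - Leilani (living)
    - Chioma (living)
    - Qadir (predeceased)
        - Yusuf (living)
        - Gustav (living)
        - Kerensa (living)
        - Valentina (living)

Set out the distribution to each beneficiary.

Ilse takes one-half of 5,200,000 = 2,600,000. The remaining 2,600,000 passes to the descendants.
The descendants' portion (2,600,000) is divided at the children's generation into 5 shares of 520,000. Cassia, Zephyr, and Chioma each take 520,000. The 2 shares of the deceased (Ximena and Qadir) are combined into a pool of 1,040,000.
That pool (1,040,000) is divided at the grandchildren's generation equally among Wyatt, Eamon, Bilal, Leilani, Yusuf, Gustav, Kerensa, and Valentina: 130,000 each.

Ilse: 2,600,000; Cassia: 520,000; Zephyr: 520,000; Wyatt: 130,000; Eamon: 130,000; Bilal: 130,000; Leilani: 130,000; Chioma: 520,000; Yusuf: 130,000; Gustav: 130,000; Kerensa: 130,000; Valentina: 130,000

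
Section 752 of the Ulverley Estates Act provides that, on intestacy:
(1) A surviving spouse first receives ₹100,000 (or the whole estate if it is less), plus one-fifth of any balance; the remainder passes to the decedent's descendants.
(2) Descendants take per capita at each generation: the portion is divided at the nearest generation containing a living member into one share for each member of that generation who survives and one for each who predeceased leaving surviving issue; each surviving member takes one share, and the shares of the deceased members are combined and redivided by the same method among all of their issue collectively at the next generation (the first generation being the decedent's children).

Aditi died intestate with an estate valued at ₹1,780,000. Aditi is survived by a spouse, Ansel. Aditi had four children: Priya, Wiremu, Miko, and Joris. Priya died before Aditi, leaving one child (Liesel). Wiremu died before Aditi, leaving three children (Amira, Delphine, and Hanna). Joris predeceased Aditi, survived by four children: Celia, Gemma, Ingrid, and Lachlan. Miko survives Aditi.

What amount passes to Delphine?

Delphine receives ₹126,000.

Ansel first takes ₹100,000, leaving a balance of ₹1,680,000. Ansel then takes one-fifth of the balance (₹336,000), for a total of ₹436,000. The remaining ₹1,344,000 passes to the descendants.
The descendants' portion (₹1,344,000) is divided at the children's generation into 4 shares of ₹336,000. Miko takes ₹336,000. The 3 shares of the deceased (Priya, Wiremu, and Joris) are combined into a pool of ₹1,008,000.
That pool (₹1,008,000) is divided at the grandchildren's generation equally among Liesel, Amira, Delphine, Hanna, Celia, Gemma, Ingrid, and Lachlan: ₹126,000 each.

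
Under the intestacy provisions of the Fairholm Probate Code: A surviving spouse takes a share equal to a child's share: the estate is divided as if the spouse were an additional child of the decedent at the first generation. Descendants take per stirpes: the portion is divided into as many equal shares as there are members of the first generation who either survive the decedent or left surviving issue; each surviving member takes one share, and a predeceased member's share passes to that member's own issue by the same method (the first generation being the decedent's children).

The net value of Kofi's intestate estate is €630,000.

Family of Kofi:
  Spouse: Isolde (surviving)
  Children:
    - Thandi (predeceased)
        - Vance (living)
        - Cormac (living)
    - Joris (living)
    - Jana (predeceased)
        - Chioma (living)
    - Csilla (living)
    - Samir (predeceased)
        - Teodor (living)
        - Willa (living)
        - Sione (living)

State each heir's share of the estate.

Isolde: €105,000; Vance: €52,500; Cormac: €52,500; Joris: €105,000; Chioma: €105,000; Csilla: €105,000; Teodor: €35,000; Willa: €35,000; Sione: €35,000

The spouse counts as an additional share at the children's level, so there are 6 primary shares of €105,000. Isolde takes one such share (€105,000).
The children's combined portion (€525,000) is divided into 5 shares of €105,000: Joris and Csilla each take €105,000; Thandi's €105,000 share passes to Thandi's issue; Jana's €105,000 share passes to Jana's issue; Samir's €105,000 share passes to Samir's issue.
Thandi's share (€105,000) is divided into 2 shares of €52,500: Vance and Cormac each take €52,500.
Jana's share (€105,000) passes entirely to Chioma.
Samir's share (€105,000) is divided into 3 shares of €35,000: Teodor, Willa, and Sione each take €35,000.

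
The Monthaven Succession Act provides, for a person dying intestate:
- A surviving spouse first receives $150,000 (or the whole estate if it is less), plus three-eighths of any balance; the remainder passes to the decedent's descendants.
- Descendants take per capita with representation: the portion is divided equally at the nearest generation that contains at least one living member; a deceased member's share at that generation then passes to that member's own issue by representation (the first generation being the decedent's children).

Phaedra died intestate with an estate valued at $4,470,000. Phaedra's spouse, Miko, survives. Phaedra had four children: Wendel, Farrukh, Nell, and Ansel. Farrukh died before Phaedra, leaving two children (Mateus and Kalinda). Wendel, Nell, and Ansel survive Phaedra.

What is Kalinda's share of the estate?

Miko first takes $150,000, leaving a balance of $4,320,000. Miko then takes three-eighths of the balance ($1,620,000), for a total of $1,770,000. The remaining $2,700,000 passes to the descendants.
The descendants' portion ($2,700,000) is divided into 4 shares of $675,000: Wendel, Nell, and Ansel each take $675,000; Farrukh's $675,000 share passes to Farrukh's issue.
Farrukh's share ($675,000) is divided into 2 shares of $337,500: Mateus and Kalinda each take $337,500.

Kalinda receives $337,500.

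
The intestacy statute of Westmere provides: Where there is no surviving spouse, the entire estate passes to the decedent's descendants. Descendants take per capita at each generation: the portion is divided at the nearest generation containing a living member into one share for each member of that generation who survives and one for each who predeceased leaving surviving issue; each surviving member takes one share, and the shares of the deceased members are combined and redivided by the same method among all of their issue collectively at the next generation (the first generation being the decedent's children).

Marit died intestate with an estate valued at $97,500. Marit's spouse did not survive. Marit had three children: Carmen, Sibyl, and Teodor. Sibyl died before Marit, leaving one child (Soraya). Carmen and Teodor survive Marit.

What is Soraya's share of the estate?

Soraya receives $32,500.

The entire $97,500 passes to the descendants.
That amount ($97,500) is divided at the children's generation into 3 shares of $32,500. Carmen and Teodor each take $32,500. The remaining share for the deceased Sibyl ($32,500) is carried to the next generation.
That pool ($32,500) passes entirely to Soraya, the sole taker at the grandchildren's generation.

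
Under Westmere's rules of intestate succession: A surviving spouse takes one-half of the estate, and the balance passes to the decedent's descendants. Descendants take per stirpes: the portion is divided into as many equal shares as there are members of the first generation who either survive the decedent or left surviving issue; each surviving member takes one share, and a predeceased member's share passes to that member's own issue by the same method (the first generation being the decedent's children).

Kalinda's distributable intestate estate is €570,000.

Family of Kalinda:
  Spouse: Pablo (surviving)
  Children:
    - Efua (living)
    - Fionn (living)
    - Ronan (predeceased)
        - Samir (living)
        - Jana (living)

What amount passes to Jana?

Pablo takes one-half of €570,000 = €285,000. The remaining €285,000 passes to the descendants.
The descendants' portion (€285,000) is divided into 3 shares of €95,000: Efua and Fionn each take €95,000; Ronan's €95,000 share passes to Ronan's issue.
Ronan's share (€95,000) is divided into 2 shares of €47,500: Samir and Jana each take €47,500.

Jana receives €47,500.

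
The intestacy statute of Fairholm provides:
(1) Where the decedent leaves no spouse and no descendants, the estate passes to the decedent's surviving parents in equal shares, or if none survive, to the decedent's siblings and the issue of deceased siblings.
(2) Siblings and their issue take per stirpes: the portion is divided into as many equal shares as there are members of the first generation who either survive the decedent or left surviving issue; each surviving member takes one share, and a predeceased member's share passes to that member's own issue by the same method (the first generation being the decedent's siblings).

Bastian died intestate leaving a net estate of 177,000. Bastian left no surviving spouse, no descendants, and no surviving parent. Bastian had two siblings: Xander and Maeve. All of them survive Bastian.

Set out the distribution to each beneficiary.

The entire 177,000 passes to the siblings and their issue.
That amount (177,000) is divided into 2 shares of 88,500: Xander and Maeve each take 88,500.

Xander: 88,500; Maeve: 88,500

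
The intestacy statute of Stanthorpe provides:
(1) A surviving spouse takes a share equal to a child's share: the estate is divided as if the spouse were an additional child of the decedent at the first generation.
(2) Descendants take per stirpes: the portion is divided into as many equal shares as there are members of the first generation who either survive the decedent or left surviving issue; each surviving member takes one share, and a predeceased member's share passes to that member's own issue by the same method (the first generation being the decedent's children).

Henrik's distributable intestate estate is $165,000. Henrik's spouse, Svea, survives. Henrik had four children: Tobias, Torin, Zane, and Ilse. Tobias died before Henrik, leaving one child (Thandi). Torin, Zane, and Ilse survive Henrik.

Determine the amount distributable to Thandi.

Thandi receives $33,000.

The spouse counts as an additional share at the children's level, so there are 5 primary shares of $33,000. Svea takes one such share ($33,000).
The children's combined portion ($132,000) is divided into 4 shares of $33,000: Torin, Zane, and Ilse each take $33,000; Tobias's $33,000 share passes to Tobias's issue.
Tobias's share ($33,000) passes entirely to Thandi.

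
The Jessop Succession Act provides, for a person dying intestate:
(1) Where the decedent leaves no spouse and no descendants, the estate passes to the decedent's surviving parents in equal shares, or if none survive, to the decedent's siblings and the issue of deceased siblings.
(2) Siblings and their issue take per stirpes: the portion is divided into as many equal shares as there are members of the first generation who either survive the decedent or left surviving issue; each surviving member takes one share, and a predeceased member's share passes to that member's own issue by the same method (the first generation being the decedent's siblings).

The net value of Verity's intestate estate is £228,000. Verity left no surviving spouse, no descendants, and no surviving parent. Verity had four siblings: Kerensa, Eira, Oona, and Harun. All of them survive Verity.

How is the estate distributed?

The entire £228,000 passes to the siblings and their issue.
That amount (£228,000) is divided into 4 shares of £57,000: Kerensa, Eira, Oona, and Harun each take £57,000.

Kerensa: £57,000; Eira: £57,000; Oona: £57,000; Harun: £57,000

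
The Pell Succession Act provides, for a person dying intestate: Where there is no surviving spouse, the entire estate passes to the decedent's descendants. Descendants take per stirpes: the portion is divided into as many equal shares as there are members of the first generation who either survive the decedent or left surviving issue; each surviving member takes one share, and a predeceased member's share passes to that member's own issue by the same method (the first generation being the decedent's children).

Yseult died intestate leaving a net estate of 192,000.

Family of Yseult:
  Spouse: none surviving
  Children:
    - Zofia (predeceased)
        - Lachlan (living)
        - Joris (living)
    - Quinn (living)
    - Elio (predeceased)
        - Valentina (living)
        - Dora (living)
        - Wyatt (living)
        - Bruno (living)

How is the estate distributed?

Lachlan: 32,000; Joris: 32,000; Quinn: 64,000; Valentina: 16,000; Dora: 16,000; Wyatt: 16,000; Bruno: 16,000

The entire 192,000 passes to the descendants.
That amount (192,000) is divided into 3 shares of 64,000: Quinn takes 64,000; Zofia's 64,000 share passes to Zofia's issue; Elio's 64,000 share passes to Elio's issue.
Zofia's share (64,000) is divided into 2 shares of 32,000: Lachlan and Joris each take 32,000.
Elio's share (64,000) is divided into 4 shares of 16,000: Valentina, Dora, Wyatt, and Bruno each take 16,000.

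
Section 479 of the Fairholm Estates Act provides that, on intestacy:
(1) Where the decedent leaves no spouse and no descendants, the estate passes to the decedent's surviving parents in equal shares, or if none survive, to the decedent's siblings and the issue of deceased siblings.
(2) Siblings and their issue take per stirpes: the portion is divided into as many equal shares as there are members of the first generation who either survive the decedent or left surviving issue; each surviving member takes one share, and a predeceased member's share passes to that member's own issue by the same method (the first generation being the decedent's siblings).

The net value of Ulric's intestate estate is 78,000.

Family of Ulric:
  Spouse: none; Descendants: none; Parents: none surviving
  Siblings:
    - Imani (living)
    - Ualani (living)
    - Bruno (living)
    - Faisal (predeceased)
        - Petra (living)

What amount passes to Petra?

Petra receives 19,500.

The entire 78,000 passes to the siblings and their issue.
That amount (78,000) is divided into 4 shares of 19,500: Imani, Ualani, and Bruno each take 19,500; Faisal's 19,500 share passes to Faisal's issue.
Faisal's share (19,500) passes entirely to Petra.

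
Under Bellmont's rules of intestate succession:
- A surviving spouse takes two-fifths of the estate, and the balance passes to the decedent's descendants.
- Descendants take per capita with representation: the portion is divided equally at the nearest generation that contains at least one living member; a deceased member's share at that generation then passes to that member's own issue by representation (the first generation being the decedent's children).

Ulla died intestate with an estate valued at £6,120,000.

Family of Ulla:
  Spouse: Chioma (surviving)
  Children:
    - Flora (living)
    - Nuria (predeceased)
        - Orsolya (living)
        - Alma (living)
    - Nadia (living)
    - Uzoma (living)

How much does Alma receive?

Alma receives £459,000.

Chioma takes two-fifths of £6,120,000 = £2,448,000. The remaining £3,672,000 passes to the descendants.
The descendants' portion (£3,672,000) is divided into 4 shares of £918,000: Flora, Nadia, and Uzoma each take £918,000; Nuria's £918,000 share passes to Nuria's issue.
Nuria's share (£918,000) is divided into 2 shares of £459,000: Orsolya and Alma each take £459,000.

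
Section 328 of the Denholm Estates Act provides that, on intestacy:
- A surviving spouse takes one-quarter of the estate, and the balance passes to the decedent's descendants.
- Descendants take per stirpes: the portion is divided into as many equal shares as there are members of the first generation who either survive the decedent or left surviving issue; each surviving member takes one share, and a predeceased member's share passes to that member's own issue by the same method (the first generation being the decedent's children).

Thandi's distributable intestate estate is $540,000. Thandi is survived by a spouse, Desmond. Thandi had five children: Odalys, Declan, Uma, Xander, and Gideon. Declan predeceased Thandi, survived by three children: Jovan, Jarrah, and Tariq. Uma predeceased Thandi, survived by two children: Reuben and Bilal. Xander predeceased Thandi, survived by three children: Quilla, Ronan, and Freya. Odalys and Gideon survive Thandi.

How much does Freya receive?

Desmond takes one-quarter of $540,000 = $135,000. The remaining $405,000 passes to the descendants.
The descendants' portion ($405,000) is divided into 5 shares of $81,000: Odalys and Gideon each take $81,000; Declan's $81,000 share passes to Declan's issue; Uma's $81,000 share passes to Uma's issue; Xander's $81,000 share passes to Xander's issue.
Declan's share ($81,000) is divided into 3 shares of $27,000: Jovan, Jarrah, and Tariq each take $27,000.
Uma's share ($81,000) is divided into 2 shares of $40,500: Reuben and Bilal each take $40,500.
Xander's share ($81,000) is divided into 3 shares of $27,000: Quilla, Ronan, and Freya each take $27,000.

Freya receives $27,000.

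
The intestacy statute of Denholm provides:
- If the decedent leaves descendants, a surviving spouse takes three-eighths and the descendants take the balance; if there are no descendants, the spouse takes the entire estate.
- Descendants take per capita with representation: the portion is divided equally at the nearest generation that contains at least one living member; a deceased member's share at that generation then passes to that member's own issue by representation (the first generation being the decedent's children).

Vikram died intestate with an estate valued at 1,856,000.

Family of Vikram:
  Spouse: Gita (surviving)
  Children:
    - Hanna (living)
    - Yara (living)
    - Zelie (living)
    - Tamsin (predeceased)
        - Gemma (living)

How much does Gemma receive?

Gita takes three-eighths of 1,856,000 = 696,000. The remaining 1,160,000 passes to the descendants.
The descendants' portion (1,160,000) is divided into 4 shares of 290,000: Hanna, Yara, and Zelie each take 290,000; Tamsin's 290,000 share passes to Tamsin's issue.
Tamsin's share (290,000) passes entirely to Gemma.

Gemma receives 290,000.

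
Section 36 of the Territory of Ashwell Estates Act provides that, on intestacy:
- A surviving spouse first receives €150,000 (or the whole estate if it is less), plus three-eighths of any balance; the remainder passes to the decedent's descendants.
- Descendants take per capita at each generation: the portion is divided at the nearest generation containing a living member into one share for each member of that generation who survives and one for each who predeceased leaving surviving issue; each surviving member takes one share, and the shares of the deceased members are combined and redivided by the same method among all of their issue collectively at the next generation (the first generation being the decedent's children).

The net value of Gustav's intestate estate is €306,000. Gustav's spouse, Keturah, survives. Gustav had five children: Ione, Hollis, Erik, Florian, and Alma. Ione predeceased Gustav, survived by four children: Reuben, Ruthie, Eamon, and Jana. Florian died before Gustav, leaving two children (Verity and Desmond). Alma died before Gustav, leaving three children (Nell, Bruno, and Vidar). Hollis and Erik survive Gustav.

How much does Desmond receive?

Keturah first takes €150,000, leaving a balance of €156,000. Keturah then takes three-eighths of the balance (€58,500), for a total of €208,500. The remaining €97,500 passes to the descendants.
The descendants' portion (€97,500) is divided at the children's generation into 5 shares of €19,500. Hollis and Erik each take €19,500. The 3 shares of the deceased (Ione, Florian, and Alma) are combined into a pool of €58,500.
That pool (€58,500) is divided at the grandchildren's generation equally among Reuben, Ruthie, Eamon, Jana, Verity, Desmond, Nell, Bruno, and Vidar: €6,500 each.

Desmond receives €6,500.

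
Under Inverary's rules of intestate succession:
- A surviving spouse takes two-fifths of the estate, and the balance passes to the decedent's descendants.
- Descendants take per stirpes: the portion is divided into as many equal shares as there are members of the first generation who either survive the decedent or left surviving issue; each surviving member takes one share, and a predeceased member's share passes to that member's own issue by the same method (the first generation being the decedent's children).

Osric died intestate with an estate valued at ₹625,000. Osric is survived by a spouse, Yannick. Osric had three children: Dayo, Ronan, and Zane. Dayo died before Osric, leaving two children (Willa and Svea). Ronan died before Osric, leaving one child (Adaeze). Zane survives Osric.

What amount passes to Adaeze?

Adaeze receives ₹125,000.

Yannick takes two-fifths of ₹625,000 = ₹250,000. The remaining ₹375,000 passes to the descendants.
The descendants' portion (₹375,000) is divided into 3 shares of ₹125,000: Zane takes ₹125,000; Dayo's ₹125,000 share passes to Dayo's issue; Ronan's ₹125,000 share passes to Ronan's issue.
Dayo's share (₹125,000) is divided into 2 shares of ₹62,500: Willa and Svea each take ₹62,500.
Ronan's share (₹125,000) passes entirely to Adaeze.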